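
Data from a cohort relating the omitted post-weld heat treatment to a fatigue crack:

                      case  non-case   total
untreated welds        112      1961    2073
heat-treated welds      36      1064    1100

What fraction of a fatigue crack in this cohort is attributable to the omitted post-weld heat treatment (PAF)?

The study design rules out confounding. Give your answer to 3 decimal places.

PAF ≈ 0.298

p₁ = P(outcome | exposed) = 112/2073 = 0.054028
p₀ = P(outcome | unexposed) = 36/1100 = 0.032727
Exposure prevalence π = 2073/3173 = 0.65332; overall risk P(Y=1) = 0.046644.
Under exogeneity, PAF = [P(Y=1) − p₀]/P(Y=1).
PAF = (0.046644 − 0.032727) / 0.046644 ≈ 0.2984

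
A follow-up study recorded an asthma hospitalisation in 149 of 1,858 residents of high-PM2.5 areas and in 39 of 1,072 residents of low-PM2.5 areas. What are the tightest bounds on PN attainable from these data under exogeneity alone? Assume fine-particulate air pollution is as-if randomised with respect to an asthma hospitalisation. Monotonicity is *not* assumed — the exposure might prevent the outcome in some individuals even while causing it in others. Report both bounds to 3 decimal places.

p₁ = P(outcome | exposed) = 149/1858 = 0.080194
p₀ = P(outcome | unexposed) = 39/1072 = 0.036381
Under exogeneity alone the bounds on PN are max{0,(p₁−p₀)/p₁} ≤ PN ≤ min{1,(1−p₀)/p₁}.
  lower = (p₁ − p₀)/p₁ = 0.043813 / 0.080194 ≈ 0.5463
  upper = min{1, (1 − p₀)/p₁} = 0.96362 / 0.080194 ≈ 12.0161 → capped at 1

0.546 ≤ PN ≤ 1.000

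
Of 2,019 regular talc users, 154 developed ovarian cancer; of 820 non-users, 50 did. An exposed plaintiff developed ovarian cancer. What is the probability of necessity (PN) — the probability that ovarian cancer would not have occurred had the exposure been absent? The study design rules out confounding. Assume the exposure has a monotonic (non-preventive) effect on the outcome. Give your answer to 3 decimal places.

p₁ = P(outcome | exposed) = 154/2019 = 0.076275
p₀ = P(outcome | unexposed) = 50/820 = 0.060976
Under exogeneity and monotonicity, PN = (p₁ − p₀) / p₁.
PN = (0.076275 − 0.060976) / 0.076275 = 0.0153 / 0.076275 ≈ 0.2006

PN ≈ 0.201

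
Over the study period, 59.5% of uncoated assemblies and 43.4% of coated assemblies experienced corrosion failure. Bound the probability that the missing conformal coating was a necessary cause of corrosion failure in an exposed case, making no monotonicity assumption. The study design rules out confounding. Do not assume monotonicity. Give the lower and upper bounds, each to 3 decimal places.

0.271 ≤ PN ≤ 0.951

p₁ = 0.595, p₀ = 0.434.
Under exogeneity alone the bounds on PN are max{0,(p₁−p₀)/p₁} ≤ PN ≤ min{1,(1−p₀)/p₁}.
  lower = (p₁ − p₀)/p₁ = 0.161 / 0.595 ≈ 0.2706
  upper = min{1, (1 − p₀)/p₁} = 0.566 / 0.595 ≈ 0.9513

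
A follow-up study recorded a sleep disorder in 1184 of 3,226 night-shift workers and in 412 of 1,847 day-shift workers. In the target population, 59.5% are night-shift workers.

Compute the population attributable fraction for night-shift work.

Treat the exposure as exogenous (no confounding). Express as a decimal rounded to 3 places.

p₁ = P(outcome | exposed) = 1184/3226 = 0.36702
p₀ = P(outcome | unexposed) = 412/1847 = 0.22306
Overall risk P(Y=1) = π·p₁ + (1−π)·p₀ = 0.595×0.36702 + 0.405×0.22306 = 0.30872.
Under exogeneity, PAF = [P(Y=1) − p₀] / P(Y=1).
PAF = (0.30872 − 0.22306) / 0.30872 ≈ 0.2774

PAF ≈ 0.277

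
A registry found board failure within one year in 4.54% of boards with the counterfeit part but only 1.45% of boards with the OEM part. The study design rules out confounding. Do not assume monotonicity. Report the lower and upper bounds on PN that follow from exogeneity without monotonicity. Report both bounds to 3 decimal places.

0.681 ≤ PN ≤ 1.000

p₁ = 0.0454, p₀ = 0.0145.
Under exogeneity alone the bounds on PN are max{0,(p₁−p₀)/p₁} ≤ PN ≤ min{1,(1−p₀)/p₁}.
  lower = (p₁ − p₀)/p₁ = 0.0309 / 0.0454 ≈ 0.6806
  upper = min{1, (1 − p₀)/p₁} = 0.9855 / 0.0454 ≈ 21.7070 → capped at 1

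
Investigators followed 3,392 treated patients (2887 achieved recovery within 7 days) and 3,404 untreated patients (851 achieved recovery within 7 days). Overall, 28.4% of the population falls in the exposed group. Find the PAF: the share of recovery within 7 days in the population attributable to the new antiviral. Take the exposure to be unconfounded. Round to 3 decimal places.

PAF ≈ 0.406

p₁ = P(outcome | exposed) = 2887/3392 = 0.85112
p₀ = P(outcome | unexposed) = 851/3404 = 0.25
Overall risk P(Y=1) = π·p₁ + (1−π)·p₀ = 0.284×0.85112 + 0.716×0.25 = 0.42072.
Under exogeneity, PAF = [P(Y=1) − p₀] / P(Y=1).
PAF = (0.42072 − 0.25) / 0.42072 ≈ 0.4058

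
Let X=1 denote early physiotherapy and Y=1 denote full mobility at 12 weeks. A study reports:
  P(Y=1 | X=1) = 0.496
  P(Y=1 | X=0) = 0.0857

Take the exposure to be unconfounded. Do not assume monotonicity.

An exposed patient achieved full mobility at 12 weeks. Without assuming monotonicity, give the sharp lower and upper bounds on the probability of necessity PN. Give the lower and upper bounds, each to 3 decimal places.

Let p₁ = 0.496, p₀ = 0.0857.
Under exogeneity alone the bounds on PN are max{0,(p₁−p₀)/p₁} ≤ PN ≤ min{1,(1−p₀)/p₁}.
  lower = (p₁ − p₀)/p₁ = 0.4103 / 0.496 ≈ 0.8272
  upper = min{1, (1 − p₀)/p₁} = 0.9143 / 0.496 ≈ 1.8433 → capped at 1

0.827 ≤ PN ≤ 1.000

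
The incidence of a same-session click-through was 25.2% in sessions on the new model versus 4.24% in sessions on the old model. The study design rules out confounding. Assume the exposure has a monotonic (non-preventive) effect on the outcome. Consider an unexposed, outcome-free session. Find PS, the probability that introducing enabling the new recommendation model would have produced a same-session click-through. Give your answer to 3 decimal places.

PS ≈ 0.219

p₁ = 0.252, p₀ = 0.0424.
Under exogeneity and monotonicity, PS = (p₁ − p₀) / (1 − p₀).
PS = (0.252 − 0.0424) / (1 − 0.0424) = 0.2096 / 0.9576 ≈ 0.2189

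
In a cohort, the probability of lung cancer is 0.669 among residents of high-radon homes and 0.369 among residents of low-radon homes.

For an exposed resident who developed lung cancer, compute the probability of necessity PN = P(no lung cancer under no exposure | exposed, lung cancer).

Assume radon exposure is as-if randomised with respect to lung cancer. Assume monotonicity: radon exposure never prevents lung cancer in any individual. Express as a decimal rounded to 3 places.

Let p₁ = 0.669, p₀ = 0.369.
Under exogeneity and monotonicity, PN = (p₁ − p₀) / p₁.
PN = (0.669 − 0.369) / 0.669 = 0.3 / 0.669 ≈ 0.4484

PN ≈ 0.448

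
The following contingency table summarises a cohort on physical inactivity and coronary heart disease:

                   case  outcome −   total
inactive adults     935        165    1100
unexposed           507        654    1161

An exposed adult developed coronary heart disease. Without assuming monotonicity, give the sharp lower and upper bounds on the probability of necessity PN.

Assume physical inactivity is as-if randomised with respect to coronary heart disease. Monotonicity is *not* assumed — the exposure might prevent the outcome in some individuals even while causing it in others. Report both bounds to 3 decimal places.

0.486 ≤ PN ≤ 0.663

p₁ = P(outcome | exposed) = 935/1100 = 0.85
p₀ = P(outcome | unexposed) = 507/1161 = 0.43669
Under exogeneity alone the bounds on PN are max{0,(p₁−p₀)/p₁} ≤ PN ≤ min{1,(1−p₀)/p₁}.
  lower = (p₁ − p₀)/p₁ = 0.41331 / 0.85 ≈ 0.4862
  upper = min{1, (1 − p₀)/p₁} = 0.56331 / 0.85 ≈ 0.6627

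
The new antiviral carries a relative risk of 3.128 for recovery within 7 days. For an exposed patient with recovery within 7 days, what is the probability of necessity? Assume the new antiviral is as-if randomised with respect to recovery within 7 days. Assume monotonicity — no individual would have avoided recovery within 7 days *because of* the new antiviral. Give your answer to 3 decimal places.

Under exogeneity and monotonicity, PN = (RR − 1) / RR = 1 − 1/RR.
PN = (3.128 − 1) / 3.128 = 2.128 / 3.128 ≈ 0.6803

PN ≈ 0.680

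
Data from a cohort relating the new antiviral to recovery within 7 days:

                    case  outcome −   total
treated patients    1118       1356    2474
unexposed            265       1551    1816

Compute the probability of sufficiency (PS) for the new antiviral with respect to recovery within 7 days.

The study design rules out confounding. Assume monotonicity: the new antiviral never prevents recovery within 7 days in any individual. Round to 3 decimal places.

p₁ = P(outcome | exposed) = 1118/2474 = 0.4519
p₀ = P(outcome | unexposed) = 265/1816 = 0.14593
Under exogeneity and monotonicity, PS = (p₁ − p₀) / (1 − p₀).
PS = (0.4519 − 0.14593) / (1 − 0.14593) = 0.30597 / 0.85407 ≈ 0.3583

PS ≈ 0.358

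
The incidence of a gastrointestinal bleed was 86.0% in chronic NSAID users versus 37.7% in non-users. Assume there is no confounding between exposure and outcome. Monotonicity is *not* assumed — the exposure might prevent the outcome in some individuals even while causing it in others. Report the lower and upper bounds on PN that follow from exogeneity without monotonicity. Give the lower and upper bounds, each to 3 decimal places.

0.562 ≤ PN ≤ 0.724

p₁ = 0.86, p₀ = 0.377.
Under exogeneity alone the bounds on PN are max{0,(p₁−p₀)/p₁} ≤ PN ≤ min{1,(1−p₀)/p₁}.
  lower = (p₁ − p₀)/p₁ = 0.483 / 0.86 ≈ 0.5616
  upper = min{1, (1 − p₀)/p₁} = 0.623 / 0.86 ≈ 0.7244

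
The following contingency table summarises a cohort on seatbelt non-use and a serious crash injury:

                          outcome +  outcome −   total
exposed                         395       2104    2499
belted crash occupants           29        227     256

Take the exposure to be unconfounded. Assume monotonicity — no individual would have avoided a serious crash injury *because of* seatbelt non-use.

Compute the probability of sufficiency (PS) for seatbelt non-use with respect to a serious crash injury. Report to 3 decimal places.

p₁ = P(outcome | exposed) = 395/2499 = 0.15806
p₀ = P(outcome | unexposed) = 29/256 = 0.11328
Under exogeneity and monotonicity, PS = (p₁ − p₀) / (1 − p₀).
PS = (0.15806 − 0.11328) / (1 − 0.11328) = 0.044782 / 0.88672 ≈ 0.0505

PS ≈ 0.051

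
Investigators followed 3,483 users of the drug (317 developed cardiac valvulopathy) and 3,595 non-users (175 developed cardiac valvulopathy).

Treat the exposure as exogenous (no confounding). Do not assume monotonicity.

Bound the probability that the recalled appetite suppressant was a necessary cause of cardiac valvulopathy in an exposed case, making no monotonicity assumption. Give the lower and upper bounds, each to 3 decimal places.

p₁ = P(outcome | exposed) = 317/3483 = 0.091013
p₀ = P(outcome | unexposed) = 175/3595 = 0.048679
Under exogeneity alone the bounds on PN are max{0,(p₁−p₀)/p₁} ≤ PN ≤ min{1,(1−p₀)/p₁}.
  lower = (p₁ − p₀)/p₁ = 0.042335 / 0.091013 ≈ 0.4651
  upper = min{1, (1 − p₀)/p₁} = 0.95132 / 0.091013 ≈ 10.4525 → capped at 1

0.465 ≤ PN ≤ 1.000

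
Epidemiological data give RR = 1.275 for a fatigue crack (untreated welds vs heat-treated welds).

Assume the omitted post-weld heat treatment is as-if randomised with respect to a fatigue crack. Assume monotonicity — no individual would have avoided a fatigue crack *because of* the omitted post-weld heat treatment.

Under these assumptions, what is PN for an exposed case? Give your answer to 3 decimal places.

Under exogeneity and monotonicity, PN = (RR − 1) / RR = 1 − 1/RR.
PN = (1.275 − 1) / 1.275 = 0.275 / 1.275 ≈ 0.2157

PN ≈ 0.216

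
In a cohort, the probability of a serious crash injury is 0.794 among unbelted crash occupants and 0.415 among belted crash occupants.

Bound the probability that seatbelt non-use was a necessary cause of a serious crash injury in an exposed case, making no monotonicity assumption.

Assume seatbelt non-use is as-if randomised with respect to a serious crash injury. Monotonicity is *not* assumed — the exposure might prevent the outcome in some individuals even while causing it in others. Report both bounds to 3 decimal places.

0.477 ≤ PN ≤ 0.737

Let p₁ = 0.794, p₀ = 0.415.
Under exogeneity alone the bounds on PN are max{0,(p₁−p₀)/p₁} ≤ PN ≤ min{1,(1−p₀)/p₁}.
  lower = (p₁ − p₀)/p₁ = 0.379 / 0.794 ≈ 0.4773
  upper = min{1, (1 − p₀)/p₁} = 0.585 / 0.794 ≈ 0.7368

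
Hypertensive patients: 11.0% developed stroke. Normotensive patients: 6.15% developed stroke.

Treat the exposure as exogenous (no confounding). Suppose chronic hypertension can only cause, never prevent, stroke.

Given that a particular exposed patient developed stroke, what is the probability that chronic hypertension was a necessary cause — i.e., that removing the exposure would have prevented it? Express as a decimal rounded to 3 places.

p₁ = 0.11, p₀ = 0.0615.
Under exogeneity and monotonicity, PN = (p₁ − p₀) / p₁.
PN = (0.11 − 0.0615) / 0.11 = 0.0485 / 0.11 ≈ 0.4409

PN ≈ 0.441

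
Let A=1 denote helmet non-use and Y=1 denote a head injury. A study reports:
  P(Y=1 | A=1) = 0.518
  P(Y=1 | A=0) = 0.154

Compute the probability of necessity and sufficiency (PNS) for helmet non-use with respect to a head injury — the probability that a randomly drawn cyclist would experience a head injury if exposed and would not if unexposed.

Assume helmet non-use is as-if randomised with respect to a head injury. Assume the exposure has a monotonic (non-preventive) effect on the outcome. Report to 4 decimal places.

Let p₁ = 0.518, p₀ = 0.154.
Under exogeneity and monotonicity, PNS = p₁ − p₀.
PNS = 0.518 − 0.154 = 0.364

PNS ≈ 0.3640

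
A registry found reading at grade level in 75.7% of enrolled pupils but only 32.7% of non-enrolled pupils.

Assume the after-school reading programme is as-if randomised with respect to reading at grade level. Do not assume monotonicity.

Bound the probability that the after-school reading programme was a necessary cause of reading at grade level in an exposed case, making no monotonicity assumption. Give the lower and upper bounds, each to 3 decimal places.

p₁ = 0.757, p₀ = 0.327.
Under exogeneity alone the bounds on PN are max{0,(p₁−p₀)/p₁} ≤ PN ≤ min{1,(1−p₀)/p₁}.
  lower = (p₁ − p₀)/p₁ = 0.43 / 0.757 ≈ 0.5680
  upper = min{1, (1 − p₀)/p₁} = 0.673 / 0.757 ≈ 0.8890

0.568 ≤ PN ≤ 0.889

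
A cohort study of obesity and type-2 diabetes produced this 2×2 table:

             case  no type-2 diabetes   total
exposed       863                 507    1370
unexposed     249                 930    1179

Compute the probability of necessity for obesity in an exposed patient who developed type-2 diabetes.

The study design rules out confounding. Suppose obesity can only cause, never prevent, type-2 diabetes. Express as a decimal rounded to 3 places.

PN ≈ 0.665

p₁ = P(outcome | exposed) = 863/1370 = 0.62993
p₀ = P(outcome | unexposed) = 249/1179 = 0.2112
Under exogeneity and monotonicity, PN = (p₁ − p₀) / p₁.
PN = (0.62993 − 0.2112) / 0.62993 = 0.41873 / 0.62993 ≈ 0.6647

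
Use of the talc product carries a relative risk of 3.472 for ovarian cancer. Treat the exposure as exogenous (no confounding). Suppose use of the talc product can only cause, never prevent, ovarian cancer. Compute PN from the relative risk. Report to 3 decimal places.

PN ≈ 0.712

Under exogeneity and monotonicity, PN = (RR − 1) / RR = 1 − 1/RR.
PN = (3.472 − 1) / 3.472 = 2.472 / 3.472 ≈ 0.7120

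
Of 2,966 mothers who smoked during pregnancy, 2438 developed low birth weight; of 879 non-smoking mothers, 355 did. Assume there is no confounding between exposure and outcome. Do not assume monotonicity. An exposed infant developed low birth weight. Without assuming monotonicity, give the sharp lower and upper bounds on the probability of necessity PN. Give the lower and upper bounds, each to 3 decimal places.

0.509 ≤ PN ≤ 0.725

p₁ = P(outcome | exposed) = 2438/2966 = 0.82198
p₀ = P(outcome | unexposed) = 355/879 = 0.40387
Under exogeneity alone the bounds on PN are max{0,(p₁−p₀)/p₁} ≤ PN ≤ min{1,(1−p₀)/p₁}.
  lower = (p₁ − p₀)/p₁ = 0.41811 / 0.82198 ≈ 0.5087
  upper = min{1, (1 − p₀)/p₁} = 0.59613 / 0.82198 ≈ 0.7252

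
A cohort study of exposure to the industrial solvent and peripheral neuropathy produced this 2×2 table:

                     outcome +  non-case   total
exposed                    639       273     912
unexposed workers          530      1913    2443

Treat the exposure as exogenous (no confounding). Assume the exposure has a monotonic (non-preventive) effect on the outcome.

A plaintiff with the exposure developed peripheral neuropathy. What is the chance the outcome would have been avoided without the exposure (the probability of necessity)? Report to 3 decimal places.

PN ≈ 0.690

p₁ = P(outcome | exposed) = 639/912 = 0.70066
p₀ = P(outcome | unexposed) = 530/2443 = 0.21695
Under exogeneity and monotonicity, PN = (p₁ − p₀) / p₁.
PN = (0.70066 − 0.21695) / 0.70066 = 0.48371 / 0.70066 ≈ 0.6904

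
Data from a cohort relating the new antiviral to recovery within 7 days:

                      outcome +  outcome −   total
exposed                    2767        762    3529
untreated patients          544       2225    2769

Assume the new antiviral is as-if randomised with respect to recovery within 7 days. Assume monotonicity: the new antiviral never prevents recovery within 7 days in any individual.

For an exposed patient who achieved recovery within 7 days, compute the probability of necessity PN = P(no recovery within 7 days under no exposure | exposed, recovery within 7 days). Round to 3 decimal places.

p₁ = P(outcome | exposed) = 2767/3529 = 0.78407
p₀ = P(outcome | unexposed) = 544/2769 = 0.19646
Under exogeneity and monotonicity, PN = (p₁ − p₀)/p₁.
PN = (0.78407 − 0.19646) / 0.78407 ≈ 0.7494

PN ≈ 0.749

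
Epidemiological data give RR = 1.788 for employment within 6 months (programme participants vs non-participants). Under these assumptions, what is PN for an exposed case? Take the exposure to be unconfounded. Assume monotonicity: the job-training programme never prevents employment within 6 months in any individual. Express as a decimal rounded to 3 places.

PN ≈ 0.441

Under exogeneity and monotonicity, PN = (RR − 1) / RR = 1 − 1/RR.
PN = (1.788 − 1) / 1.788 = 0.788 / 1.788 ≈ 0.4407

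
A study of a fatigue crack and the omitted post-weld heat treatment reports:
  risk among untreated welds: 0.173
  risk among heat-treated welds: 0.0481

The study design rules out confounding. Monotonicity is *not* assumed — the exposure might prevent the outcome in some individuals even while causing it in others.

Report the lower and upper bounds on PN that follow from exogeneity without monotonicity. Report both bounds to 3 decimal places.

0.722 ≤ PN ≤ 1.000

Let p₁ = 0.173, p₀ = 0.0481.
Under exogeneity alone the bounds on PN are max{0,(p₁−p₀)/p₁} ≤ PN ≤ min{1,(1−p₀)/p₁}.
  lower = (p₁ − p₀)/p₁ = 0.1249 / 0.173 ≈ 0.7220
  upper = min{1, (1 − p₀)/p₁} = 0.9519 / 0.173 ≈ 5.5023 → capped at 1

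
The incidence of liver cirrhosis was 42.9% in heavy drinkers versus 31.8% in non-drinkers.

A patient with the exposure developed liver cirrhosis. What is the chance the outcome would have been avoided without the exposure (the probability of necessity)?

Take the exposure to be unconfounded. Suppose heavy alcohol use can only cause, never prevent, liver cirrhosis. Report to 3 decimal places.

PN ≈ 0.259

p₁ = 0.429, p₀ = 0.318.
Under exogeneity and monotonicity, PN = (p₁ − p₀) / p₁.
PN = (0.429 − 0.318) / 0.429 = 0.111 / 0.429 ≈ 0.2587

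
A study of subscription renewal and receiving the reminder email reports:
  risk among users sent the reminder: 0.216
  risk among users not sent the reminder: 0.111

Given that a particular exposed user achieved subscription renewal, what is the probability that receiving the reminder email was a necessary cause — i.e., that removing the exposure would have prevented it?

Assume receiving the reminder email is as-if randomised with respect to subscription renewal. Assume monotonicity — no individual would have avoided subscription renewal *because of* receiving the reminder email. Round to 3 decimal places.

Let p₁ = 0.216, p₀ = 0.111.
Under exogeneity and monotonicity, PN = (p₁ − p₀) / p₁.
PN = (0.216 − 0.111) / 0.216 = 0.105 / 0.216 ≈ 0.4861

PN ≈ 0.486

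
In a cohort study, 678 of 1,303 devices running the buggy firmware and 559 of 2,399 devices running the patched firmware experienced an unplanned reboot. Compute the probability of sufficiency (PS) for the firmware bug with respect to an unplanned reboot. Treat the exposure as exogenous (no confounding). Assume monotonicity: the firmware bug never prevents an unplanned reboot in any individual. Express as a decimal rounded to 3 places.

PS ≈ 0.375

p₁ = P(outcome | exposed) = 678/1303 = 0.52034
p₀ = P(outcome | unexposed) = 559/2399 = 0.23301
Under exogeneity and monotonicity, PS = (p₁ − p₀) / (1 − p₀).
PS = (0.52034 − 0.23301) / (1 − 0.23301) = 0.28732 / 0.76699 ≈ 0.3746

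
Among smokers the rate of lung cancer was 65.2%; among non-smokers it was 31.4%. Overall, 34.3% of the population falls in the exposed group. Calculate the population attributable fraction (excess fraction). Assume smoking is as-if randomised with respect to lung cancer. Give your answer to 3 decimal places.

PAF ≈ 0.270

p₁ = 0.652, p₀ = 0.314.
Overall risk P(Y=1) = π·p₁ + (1−π)·p₀ = 0.343×0.652 + 0.657×0.314 = 0.42993.
Under exogeneity, PAF = [P(Y=1) − p₀] / P(Y=1).
PAF = (0.42993 − 0.314) / 0.42993 ≈ 0.2697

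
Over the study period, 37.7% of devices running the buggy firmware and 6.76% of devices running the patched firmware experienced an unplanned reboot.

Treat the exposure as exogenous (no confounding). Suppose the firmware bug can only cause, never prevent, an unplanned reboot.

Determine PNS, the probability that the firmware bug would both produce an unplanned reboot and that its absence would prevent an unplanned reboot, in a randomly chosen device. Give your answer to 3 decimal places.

p₁ = 0.377, p₀ = 0.0676.
Under exogeneity and monotonicity, PNS = p₁ − p₀.
PNS = 0.377 − 0.0676 = 0.3094

PNS ≈ 0.309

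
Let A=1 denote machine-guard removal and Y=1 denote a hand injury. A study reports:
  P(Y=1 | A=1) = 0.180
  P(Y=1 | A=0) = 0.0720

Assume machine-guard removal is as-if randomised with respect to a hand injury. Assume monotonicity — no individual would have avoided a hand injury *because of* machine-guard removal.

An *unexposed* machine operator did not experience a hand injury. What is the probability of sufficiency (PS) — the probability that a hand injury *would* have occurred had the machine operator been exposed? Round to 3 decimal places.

PS ≈ 0.116

Let p₁ = 0.18, p₀ = 0.072.
Under exogeneity and monotonicity, PS = (p₁ − p₀) / (1 − p₀).
PS = (0.18 − 0.072) / (1 − 0.072) = 0.108 / 0.928 ≈ 0.1164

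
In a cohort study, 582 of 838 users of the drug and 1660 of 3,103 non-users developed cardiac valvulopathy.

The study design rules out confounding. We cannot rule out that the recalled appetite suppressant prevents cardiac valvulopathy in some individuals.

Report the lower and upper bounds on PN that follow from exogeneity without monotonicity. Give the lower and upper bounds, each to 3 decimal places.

p₁ = P(outcome | exposed) = 582/838 = 0.69451
p₀ = P(outcome | unexposed) = 1660/3103 = 0.53497
Under exogeneity alone the bounds on PN are max{0,(p₁−p₀)/p₁} ≤ PN ≤ min{1,(1−p₀)/p₁}.
  lower = (p₁ − p₀)/p₁ = 0.15954 / 0.69451 ≈ 0.2297
  upper = min{1, (1 − p₀)/p₁} = 0.46503 / 0.69451 ≈ 0.6696

0.230 ≤ PN ≤ 0.670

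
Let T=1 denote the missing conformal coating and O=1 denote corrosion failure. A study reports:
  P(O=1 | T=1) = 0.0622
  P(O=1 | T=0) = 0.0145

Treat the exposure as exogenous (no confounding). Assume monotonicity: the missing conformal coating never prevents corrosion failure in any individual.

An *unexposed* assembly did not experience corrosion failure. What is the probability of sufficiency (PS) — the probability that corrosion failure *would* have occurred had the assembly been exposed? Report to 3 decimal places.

PS ≈ 0.048

Let p₁ = 0.0622, p₀ = 0.0145.
Under exogeneity and monotonicity, PS = (p₁ − p₀) / (1 − p₀).
PS = (0.0622 − 0.0145) / (1 − 0.0145) = 0.0477 / 0.9855 ≈ 0.0484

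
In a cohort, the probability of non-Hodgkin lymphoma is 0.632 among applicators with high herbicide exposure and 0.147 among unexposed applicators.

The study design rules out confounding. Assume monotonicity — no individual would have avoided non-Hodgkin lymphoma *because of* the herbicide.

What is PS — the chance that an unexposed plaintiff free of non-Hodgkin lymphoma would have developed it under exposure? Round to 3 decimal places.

PS ≈ 0.569

Let p₁ = 0.632, p₀ = 0.147.
Under exogeneity and monotonicity, PS = (p₁ − p₀) / (1 − p₀).
PS = (0.632 − 0.147) / (1 − 0.147) = 0.485 / 0.853 ≈ 0.5686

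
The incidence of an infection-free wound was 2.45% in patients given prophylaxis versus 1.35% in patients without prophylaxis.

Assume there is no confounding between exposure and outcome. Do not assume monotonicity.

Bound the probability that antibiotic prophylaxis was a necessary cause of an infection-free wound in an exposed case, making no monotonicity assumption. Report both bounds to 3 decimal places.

0.449 ≤ PN ≤ 1.000

p₁ = 0.0245, p₀ = 0.0135.
Under exogeneity alone the bounds on PN are max{0,(p₁−p₀)/p₁} ≤ PN ≤ min{1,(1−p₀)/p₁}.
  lower = (p₁ − p₀)/p₁ = 0.011 / 0.0245 ≈ 0.4490
  upper = min{1, (1 − p₀)/p₁} = 0.9865 / 0.0245 ≈ 40.2653 → capped at 1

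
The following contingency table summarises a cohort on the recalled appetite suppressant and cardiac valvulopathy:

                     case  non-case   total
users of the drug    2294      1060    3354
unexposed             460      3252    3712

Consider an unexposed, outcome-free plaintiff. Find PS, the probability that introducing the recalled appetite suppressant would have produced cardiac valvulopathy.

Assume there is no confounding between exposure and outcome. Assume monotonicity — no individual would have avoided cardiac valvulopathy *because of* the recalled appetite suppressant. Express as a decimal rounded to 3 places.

PS ≈ 0.639

p₁ = P(outcome | exposed) = 2294/3354 = 0.68396
p₀ = P(outcome | unexposed) = 460/3712 = 0.12392
Under exogeneity and monotonicity, PS = (p₁ − p₀) / (1 − p₀).
PS = (0.68396 − 0.12392) / (1 − 0.12392) = 0.56004 / 0.87608 ≈ 0.6393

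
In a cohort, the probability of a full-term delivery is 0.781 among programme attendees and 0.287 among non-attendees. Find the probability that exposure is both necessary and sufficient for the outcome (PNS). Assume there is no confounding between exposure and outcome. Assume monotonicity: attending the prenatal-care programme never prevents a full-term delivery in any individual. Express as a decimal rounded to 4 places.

PNS ≈ 0.4940

Let p₁ = 0.781, p₀ = 0.287.
Under exogeneity and monotonicity, PNS = p₁ − p₀.
PNS = 0.781 − 0.287 = 0.494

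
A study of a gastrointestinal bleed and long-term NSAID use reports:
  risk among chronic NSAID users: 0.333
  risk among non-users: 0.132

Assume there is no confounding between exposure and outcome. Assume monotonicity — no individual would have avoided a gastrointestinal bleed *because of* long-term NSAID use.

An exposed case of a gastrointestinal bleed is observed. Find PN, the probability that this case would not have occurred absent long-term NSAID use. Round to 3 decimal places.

PN ≈ 0.604

Let p₁ = 0.333, p₀ = 0.132.
Under exogeneity and monotonicity, PN = (p₁ − p₀) / p₁.
PN = (0.333 − 0.132) / 0.333 = 0.201 / 0.333 ≈ 0.6036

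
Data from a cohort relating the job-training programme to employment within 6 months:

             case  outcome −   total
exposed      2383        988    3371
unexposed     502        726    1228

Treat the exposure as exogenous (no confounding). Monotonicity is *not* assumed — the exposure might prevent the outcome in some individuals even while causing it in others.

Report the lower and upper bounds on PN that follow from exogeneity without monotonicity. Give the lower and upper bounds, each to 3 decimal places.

0.422 ≤ PN ≤ 0.836

p₁ = P(outcome | exposed) = 2383/3371 = 0.70691
p₀ = P(outcome | unexposed) = 502/1228 = 0.40879
Under exogeneity alone the bounds on PN are max{0,(p₁−p₀)/p₁} ≤ PN ≤ min{1,(1−p₀)/p₁}.
  lower = (p₁ − p₀)/p₁ = 0.29812 / 0.70691 ≈ 0.4217
  upper = min{1, (1 − p₀)/p₁} = 0.59121 / 0.70691 ≈ 0.8363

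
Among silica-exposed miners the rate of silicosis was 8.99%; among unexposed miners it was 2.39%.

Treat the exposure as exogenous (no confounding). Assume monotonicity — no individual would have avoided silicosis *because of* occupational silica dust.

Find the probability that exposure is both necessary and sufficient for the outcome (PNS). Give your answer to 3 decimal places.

PNS ≈ 0.066

p₁ = 0.0899, p₀ = 0.0239.
Under exogeneity and monotonicity, PNS = p₁ − p₀.
PNS = 0.0899 − 0.0239 = 0.066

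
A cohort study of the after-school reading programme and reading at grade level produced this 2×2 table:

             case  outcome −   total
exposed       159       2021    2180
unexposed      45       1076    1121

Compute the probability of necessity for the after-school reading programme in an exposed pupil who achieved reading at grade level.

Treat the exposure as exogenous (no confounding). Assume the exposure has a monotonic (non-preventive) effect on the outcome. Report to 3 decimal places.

p₁ = P(outcome | exposed) = 159/2180 = 0.072936
p₀ = P(outcome | unexposed) = 45/1121 = 0.040143
Under exogeneity and monotonicity, PN = (p₁ − p₀) / p₁.
PN = (0.072936 − 0.040143) / 0.072936 = 0.032793 / 0.072936 ≈ 0.4496

PN ≈ 0.450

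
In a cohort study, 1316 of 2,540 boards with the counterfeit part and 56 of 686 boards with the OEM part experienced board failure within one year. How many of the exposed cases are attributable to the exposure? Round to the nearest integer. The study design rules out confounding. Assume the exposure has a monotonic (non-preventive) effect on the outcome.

about 1109 cases

p₁ = P(outcome | exposed) = 1316/2540 = 0.51811
p₀ = P(outcome | unexposed) = 56/686 = 0.081633
PN = (p₁ − p₀)/p₁ = (0.51811 − 0.081633) / 0.51811 ≈ 0.84244.
Attributable cases ≈ PN × (exposed cases) = 0.84244 × 1316 ≈ 1108.65.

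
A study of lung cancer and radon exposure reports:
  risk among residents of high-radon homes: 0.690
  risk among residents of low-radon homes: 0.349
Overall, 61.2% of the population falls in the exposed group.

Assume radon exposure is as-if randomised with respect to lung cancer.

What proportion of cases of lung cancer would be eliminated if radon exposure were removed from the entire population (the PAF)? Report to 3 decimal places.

Let p₁ = 0.69, p₀ = 0.349.
Overall risk P(Y=1) = π·p₁ + (1−π)·p₀ = 0.612×0.69 + 0.388×0.349 = 0.55769.
Under exogeneity, PAF = [P(Y=1) − p₀] / P(Y=1).
PAF = (0.55769 − 0.349) / 0.55769 ≈ 0.3742

PAF ≈ 0.374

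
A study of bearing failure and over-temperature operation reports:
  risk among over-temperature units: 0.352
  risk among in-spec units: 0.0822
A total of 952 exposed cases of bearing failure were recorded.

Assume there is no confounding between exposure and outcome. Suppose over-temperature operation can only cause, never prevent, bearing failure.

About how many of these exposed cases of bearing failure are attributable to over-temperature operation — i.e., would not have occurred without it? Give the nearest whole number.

Let p₁ = 0.352, p₀ = 0.0822.
PN = (p₁ − p₀)/p₁ = (0.352 − 0.0822) / 0.352 ≈ 0.76648.
Attributable cases ≈ PN × (exposed cases) = 0.76648 × 952 ≈ 729.69.

about 730 cases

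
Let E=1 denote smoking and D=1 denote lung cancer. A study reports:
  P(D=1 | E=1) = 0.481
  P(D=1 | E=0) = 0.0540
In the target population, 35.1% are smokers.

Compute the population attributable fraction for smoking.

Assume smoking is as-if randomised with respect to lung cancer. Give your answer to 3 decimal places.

Let p₁ = 0.481, p₀ = 0.054.
Overall risk P(Y=1) = π·p₁ + (1−π)·p₀ = 0.351×0.481 + 0.649×0.054 = 0.20388.
Under exogeneity, PAF = [P(Y=1) − p₀] / P(Y=1).
PAF = (0.20388 − 0.054) / 0.20388 ≈ 0.7351

PAF ≈ 0.735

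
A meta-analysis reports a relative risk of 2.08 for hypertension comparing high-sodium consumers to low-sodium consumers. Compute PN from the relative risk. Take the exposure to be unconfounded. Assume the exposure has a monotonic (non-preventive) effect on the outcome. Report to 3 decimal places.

PN ≈ 0.519

Under exogeneity and monotonicity, PN = (RR − 1) / RR = 1 − 1/RR.
PN = (2.08 − 1) / 2.08 = 1.08 / 2.08 ≈ 0.5192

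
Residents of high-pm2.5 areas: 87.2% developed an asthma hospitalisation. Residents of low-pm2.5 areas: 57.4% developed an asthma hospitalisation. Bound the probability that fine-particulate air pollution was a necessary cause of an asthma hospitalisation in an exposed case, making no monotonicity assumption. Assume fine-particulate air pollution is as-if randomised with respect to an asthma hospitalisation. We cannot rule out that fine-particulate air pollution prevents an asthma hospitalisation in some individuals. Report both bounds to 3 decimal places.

0.342 ≤ PN ≤ 0.489

p₁ = 0.872, p₀ = 0.574.
Under exogeneity alone the bounds on PN are max{0,(p₁−p₀)/p₁} ≤ PN ≤ min{1,(1−p₀)/p₁}.
  lower = (p₁ − p₀)/p₁ = 0.298 / 0.872 ≈ 0.3417
  upper = min{1, (1 − p₀)/p₁} = 0.426 / 0.872 ≈ 0.4885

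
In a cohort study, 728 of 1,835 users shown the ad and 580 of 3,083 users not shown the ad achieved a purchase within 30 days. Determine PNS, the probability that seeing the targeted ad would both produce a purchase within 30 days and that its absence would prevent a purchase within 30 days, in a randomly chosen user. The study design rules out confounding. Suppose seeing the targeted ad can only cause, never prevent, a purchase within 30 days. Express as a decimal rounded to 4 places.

p₁ = P(outcome | exposed) = 728/1835 = 0.39673
p₀ = P(outcome | unexposed) = 580/3083 = 0.18813
Under exogeneity and monotonicity, PNS = p₁ − p₀.
PNS = 0.39673 − 0.18813 = 0.2086

PNS ≈ 0.2086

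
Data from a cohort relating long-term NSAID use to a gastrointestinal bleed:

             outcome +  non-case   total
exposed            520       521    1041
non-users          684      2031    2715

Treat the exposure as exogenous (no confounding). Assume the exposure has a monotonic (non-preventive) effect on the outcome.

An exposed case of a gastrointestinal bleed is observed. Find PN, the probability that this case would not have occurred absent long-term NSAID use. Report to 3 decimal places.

PN ≈ 0.496

p₁ = P(outcome | exposed) = 520/1041 = 0.49952
p₀ = P(outcome | unexposed) = 684/2715 = 0.25193
Under exogeneity and monotonicity, PN = (p₁ − p₀) / p₁.
PN = (0.49952 − 0.25193) / 0.49952 = 0.24759 / 0.49952 ≈ 0.4956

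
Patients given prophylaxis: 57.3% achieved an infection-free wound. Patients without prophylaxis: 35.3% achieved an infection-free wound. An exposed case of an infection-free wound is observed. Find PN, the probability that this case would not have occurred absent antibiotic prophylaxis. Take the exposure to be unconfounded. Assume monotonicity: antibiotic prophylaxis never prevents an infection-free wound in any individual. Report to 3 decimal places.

p₁ = 0.573, p₀ = 0.353.
Under exogeneity and monotonicity, PN = (p₁ − p₀) / p₁.
PN = (0.573 − 0.353) / 0.573 = 0.22 / 0.573 ≈ 0.3839

PN ≈ 0.384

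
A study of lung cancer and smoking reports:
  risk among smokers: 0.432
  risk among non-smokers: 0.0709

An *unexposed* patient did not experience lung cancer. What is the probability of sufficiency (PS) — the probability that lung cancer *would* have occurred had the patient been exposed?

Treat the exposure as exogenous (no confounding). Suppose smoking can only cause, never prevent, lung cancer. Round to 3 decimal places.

Let p₁ = 0.432, p₀ = 0.0709.
Under exogeneity and monotonicity, PS = (p₁ − p₀) / (1 − p₀).
PS = (0.432 − 0.0709) / (1 − 0.0709) = 0.3611 / 0.9291 ≈ 0.3887

PS ≈ 0.389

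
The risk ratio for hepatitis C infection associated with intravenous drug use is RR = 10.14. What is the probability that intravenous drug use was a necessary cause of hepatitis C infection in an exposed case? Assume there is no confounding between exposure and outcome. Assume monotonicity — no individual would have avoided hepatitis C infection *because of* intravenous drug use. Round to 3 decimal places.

Under exogeneity and monotonicity, PN = (RR − 1) / RR = 1 − 1/RR.
PN = (10.14 − 1) / 10.14 = 9.14 / 10.14 ≈ 0.9014

PN ≈ 0.901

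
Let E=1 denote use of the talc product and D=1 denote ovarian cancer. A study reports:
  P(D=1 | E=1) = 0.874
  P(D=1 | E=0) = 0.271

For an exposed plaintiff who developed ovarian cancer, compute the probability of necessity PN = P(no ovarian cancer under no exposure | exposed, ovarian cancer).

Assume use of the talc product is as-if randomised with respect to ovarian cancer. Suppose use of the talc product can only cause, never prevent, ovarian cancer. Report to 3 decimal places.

Let p₁ = 0.874, p₀ = 0.271.
Under exogeneity and monotonicity, PN = (p₁ − p₀) / p₁.
PN = (0.874 − 0.271) / 0.874 = 0.603 / 0.874 ≈ 0.6899

PN ≈ 0.690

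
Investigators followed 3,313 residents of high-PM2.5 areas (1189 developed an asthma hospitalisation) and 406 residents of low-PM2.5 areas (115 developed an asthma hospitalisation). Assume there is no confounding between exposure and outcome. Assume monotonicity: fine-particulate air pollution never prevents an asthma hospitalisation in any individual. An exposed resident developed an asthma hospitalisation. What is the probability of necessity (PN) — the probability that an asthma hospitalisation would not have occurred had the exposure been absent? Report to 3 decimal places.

p₁ = P(outcome | exposed) = 1189/3313 = 0.35889
p₀ = P(outcome | unexposed) = 115/406 = 0.28325
Under exogeneity and monotonicity, PN = (p₁ − p₀) / p₁.
PN = (0.35889 − 0.28325) / 0.35889 = 0.075638 / 0.35889 ≈ 0.2108

PN ≈ 0.211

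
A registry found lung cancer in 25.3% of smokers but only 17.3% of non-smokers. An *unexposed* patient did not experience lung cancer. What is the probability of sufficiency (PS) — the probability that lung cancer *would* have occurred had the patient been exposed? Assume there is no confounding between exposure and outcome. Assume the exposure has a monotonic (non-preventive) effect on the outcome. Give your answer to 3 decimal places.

PS ≈ 0.097

p₁ = 0.253, p₀ = 0.173.
Under exogeneity and monotonicity, PS = (p₁ − p₀) / (1 − p₀).
PS = (0.253 − 0.173) / (1 − 0.173) = 0.08 / 0.827 ≈ 0.0967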